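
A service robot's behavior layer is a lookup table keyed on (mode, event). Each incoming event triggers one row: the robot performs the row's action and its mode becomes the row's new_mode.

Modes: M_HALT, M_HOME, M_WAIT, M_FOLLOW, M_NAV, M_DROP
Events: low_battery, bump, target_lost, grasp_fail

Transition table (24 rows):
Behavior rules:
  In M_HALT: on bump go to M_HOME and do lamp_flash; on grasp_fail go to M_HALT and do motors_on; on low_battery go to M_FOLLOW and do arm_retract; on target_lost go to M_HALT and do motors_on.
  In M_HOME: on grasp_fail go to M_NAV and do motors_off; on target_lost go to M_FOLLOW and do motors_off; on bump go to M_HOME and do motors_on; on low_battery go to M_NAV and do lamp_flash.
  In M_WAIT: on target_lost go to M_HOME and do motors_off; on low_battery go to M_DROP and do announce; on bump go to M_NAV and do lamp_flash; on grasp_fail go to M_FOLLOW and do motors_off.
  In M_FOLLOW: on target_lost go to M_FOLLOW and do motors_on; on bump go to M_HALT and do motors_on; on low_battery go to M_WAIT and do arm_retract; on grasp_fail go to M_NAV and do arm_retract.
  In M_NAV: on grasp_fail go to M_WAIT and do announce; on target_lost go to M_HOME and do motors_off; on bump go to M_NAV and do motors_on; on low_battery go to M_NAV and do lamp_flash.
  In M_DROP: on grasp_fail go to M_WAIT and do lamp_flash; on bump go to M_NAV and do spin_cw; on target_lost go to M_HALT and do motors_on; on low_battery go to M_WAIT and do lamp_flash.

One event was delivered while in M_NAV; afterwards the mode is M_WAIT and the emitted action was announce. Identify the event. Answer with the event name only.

grasp_fail

try low_battery: (M_NAV, low_battery) → (M_NAV, lamp_flash)
try bump: (M_NAV, bump) → (M_NAV, motors_on)
try target_lost: (M_NAV, target_lost) → (M_HOME, motors_off)
try grasp_fail: (M_NAV, grasp_fail) → (M_WAIT, announce)  ← matches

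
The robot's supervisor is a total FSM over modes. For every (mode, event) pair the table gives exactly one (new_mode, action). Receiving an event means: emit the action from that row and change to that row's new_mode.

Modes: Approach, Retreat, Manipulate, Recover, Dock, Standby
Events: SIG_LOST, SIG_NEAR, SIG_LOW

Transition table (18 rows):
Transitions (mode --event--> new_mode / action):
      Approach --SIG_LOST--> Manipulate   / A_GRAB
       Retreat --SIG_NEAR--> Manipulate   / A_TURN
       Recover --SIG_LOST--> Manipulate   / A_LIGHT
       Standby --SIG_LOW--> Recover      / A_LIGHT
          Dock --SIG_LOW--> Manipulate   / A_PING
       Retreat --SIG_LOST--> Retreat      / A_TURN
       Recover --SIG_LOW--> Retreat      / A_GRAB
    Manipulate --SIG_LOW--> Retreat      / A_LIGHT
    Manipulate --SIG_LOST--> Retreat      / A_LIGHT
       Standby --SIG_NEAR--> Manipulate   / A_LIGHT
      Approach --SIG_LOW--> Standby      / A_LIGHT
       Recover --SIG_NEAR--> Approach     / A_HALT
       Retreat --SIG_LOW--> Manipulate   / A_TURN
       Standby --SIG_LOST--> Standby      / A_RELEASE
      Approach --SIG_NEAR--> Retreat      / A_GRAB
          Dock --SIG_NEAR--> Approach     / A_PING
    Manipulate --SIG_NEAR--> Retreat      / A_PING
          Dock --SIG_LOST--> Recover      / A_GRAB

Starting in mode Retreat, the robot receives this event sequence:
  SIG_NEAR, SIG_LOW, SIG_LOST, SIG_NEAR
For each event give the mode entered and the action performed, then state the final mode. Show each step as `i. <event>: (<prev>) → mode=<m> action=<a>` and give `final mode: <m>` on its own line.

1. SIG_NEAR: (Retreat) → mode=Manipulate action=A_TURN
2. SIG_LOW: (Manipulate) → mode=Retreat action=A_LIGHT
3. SIG_LOST: (Retreat) → mode=Retreat action=A_TURN
4. SIG_NEAR: (Retreat) → mode=Manipulate action=A_TURN

final mode: Manipulate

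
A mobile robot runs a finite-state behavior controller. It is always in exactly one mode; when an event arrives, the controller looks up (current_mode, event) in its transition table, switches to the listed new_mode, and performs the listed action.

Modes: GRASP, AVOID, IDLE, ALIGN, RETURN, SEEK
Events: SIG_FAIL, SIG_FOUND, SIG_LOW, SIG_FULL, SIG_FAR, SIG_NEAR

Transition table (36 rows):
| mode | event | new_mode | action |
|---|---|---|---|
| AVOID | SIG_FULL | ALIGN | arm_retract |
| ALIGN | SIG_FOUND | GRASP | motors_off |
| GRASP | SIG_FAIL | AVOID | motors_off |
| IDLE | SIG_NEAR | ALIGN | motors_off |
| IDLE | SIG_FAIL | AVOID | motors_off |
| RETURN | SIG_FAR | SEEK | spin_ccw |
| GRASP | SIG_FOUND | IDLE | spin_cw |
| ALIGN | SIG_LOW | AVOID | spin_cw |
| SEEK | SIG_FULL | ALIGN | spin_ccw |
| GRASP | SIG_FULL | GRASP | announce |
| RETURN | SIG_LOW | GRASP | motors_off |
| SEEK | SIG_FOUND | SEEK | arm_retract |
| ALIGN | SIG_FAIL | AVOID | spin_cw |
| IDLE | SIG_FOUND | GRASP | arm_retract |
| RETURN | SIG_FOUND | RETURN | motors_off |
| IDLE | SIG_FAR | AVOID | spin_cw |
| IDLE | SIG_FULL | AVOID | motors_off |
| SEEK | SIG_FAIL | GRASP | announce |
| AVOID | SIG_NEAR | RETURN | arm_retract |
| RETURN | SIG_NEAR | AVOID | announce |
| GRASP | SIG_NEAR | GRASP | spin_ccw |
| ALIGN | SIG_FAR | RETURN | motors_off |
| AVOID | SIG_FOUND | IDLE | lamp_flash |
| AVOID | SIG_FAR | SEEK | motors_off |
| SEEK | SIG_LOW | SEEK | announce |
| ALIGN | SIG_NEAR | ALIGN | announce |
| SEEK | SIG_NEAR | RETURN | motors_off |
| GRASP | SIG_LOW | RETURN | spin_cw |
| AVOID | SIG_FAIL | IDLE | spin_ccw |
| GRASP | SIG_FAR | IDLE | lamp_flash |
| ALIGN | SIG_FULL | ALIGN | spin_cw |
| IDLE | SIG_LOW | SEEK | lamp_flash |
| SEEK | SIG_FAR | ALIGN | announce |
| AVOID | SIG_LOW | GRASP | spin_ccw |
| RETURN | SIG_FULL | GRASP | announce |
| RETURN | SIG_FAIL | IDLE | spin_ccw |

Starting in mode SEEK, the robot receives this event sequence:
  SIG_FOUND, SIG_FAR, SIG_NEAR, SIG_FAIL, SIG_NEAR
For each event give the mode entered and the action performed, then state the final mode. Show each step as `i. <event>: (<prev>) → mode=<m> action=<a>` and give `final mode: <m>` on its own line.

final mode: RETURN

1. SIG_FOUND: (SEEK) → mode=SEEK action=arm_retract
2. SIG_FAR: (SEEK) → mode=ALIGN action=announce
3. SIG_NEAR: (ALIGN) → mode=ALIGN action=announce
4. SIG_FAIL: (ALIGN) → mode=AVOID action=spin_cw
5. SIG_NEAR: (AVOID) → mode=RETURN action=arm_retract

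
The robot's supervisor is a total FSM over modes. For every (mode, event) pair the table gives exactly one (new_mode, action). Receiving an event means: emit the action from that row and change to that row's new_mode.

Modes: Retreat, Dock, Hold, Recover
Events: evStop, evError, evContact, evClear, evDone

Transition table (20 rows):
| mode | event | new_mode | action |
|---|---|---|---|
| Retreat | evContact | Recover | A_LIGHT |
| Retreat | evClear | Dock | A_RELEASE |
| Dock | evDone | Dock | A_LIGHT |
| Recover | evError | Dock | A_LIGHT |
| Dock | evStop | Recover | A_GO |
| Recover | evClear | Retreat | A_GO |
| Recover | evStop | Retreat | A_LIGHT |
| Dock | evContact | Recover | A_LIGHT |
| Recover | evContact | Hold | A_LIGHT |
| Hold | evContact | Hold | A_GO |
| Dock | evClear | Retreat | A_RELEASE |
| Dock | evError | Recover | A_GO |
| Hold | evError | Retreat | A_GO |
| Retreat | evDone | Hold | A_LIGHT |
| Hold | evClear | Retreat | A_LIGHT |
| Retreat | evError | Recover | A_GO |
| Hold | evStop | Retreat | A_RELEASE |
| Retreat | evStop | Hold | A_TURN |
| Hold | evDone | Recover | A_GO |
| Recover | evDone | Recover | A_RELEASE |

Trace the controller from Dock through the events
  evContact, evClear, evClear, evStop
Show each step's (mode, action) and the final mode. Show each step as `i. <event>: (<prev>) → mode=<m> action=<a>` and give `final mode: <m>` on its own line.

final mode: Recover

1. evContact: (Dock) → mode=Recover action=A_LIGHT
2. evClear: (Recover) → mode=Retreat action=A_GO
3. evClear: (Retreat) → mode=Dock action=A_RELEASE
4. evStop: (Dock) → mode=Recover action=A_GO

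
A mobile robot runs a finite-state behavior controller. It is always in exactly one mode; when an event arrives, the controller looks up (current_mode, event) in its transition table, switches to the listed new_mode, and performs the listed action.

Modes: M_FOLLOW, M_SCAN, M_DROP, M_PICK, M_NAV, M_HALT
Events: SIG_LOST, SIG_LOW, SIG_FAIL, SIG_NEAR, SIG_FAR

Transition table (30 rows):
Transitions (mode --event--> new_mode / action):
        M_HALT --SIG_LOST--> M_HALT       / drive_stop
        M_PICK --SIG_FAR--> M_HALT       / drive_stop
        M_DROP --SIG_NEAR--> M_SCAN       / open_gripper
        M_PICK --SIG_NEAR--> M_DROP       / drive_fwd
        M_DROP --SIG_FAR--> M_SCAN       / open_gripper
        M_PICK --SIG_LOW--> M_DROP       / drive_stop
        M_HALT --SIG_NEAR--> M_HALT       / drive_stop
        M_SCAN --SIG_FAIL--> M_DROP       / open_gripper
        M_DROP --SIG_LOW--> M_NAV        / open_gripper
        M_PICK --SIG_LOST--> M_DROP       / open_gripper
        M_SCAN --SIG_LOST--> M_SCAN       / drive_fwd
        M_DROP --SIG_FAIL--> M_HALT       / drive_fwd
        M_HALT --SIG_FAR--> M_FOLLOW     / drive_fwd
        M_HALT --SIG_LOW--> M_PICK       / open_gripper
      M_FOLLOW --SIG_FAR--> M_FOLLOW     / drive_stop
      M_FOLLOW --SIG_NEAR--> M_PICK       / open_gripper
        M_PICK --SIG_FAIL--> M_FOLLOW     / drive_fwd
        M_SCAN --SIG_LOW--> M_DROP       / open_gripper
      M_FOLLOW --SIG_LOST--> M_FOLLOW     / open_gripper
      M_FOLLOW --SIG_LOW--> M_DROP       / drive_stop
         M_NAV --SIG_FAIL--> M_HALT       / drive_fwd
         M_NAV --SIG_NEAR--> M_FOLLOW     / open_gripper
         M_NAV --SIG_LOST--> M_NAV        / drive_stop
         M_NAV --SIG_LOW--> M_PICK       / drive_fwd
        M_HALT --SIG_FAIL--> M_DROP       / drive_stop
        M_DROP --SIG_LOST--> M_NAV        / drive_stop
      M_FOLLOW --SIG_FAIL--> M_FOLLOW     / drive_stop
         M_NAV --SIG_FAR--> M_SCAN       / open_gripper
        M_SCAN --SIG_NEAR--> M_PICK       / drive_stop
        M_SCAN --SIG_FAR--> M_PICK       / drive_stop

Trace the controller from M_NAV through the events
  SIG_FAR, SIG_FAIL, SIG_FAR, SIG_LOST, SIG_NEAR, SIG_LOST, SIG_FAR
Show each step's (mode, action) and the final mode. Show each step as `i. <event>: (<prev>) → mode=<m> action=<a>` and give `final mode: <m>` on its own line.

1. SIG_FAR: (M_NAV) → mode=M_SCAN action=open_gripper
2. SIG_FAIL: (M_SCAN) → mode=M_DROP action=open_gripper
3. SIG_FAR: (M_DROP) → mode=M_SCAN action=open_gripper
4. SIG_LOST: (M_SCAN) → mode=M_SCAN action=drive_fwd
5. SIG_NEAR: (M_SCAN) → mode=M_PICK action=drive_stop
6. SIG_LOST: (M_PICK) → mode=M_DROP action=open_gripper
7. SIG_FAR: (M_DROP) → mode=M_SCAN action=open_gripper

final mode: M_SCAN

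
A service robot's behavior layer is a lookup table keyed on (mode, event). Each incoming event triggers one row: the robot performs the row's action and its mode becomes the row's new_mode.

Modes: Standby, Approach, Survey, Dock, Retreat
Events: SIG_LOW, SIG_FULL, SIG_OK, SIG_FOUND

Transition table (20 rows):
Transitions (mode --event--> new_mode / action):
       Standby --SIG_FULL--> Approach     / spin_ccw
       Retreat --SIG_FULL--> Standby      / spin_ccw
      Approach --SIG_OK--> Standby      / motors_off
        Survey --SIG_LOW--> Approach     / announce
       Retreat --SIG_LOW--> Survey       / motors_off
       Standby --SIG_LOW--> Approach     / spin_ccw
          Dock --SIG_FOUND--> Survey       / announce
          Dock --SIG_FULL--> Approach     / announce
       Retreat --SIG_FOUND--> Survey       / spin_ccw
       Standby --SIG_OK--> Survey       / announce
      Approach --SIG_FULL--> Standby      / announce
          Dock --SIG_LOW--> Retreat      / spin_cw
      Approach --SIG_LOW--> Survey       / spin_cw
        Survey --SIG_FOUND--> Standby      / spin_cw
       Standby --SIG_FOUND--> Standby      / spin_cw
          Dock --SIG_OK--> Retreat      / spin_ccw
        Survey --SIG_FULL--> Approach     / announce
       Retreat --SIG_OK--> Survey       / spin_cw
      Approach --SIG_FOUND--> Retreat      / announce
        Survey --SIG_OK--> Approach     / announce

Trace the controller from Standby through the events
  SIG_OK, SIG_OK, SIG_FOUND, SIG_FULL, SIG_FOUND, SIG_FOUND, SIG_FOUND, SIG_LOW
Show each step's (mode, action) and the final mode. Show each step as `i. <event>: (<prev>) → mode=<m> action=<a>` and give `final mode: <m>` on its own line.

final mode: Approach

1. SIG_OK: (Standby) → mode=Survey action=announce
2. SIG_OK: (Survey) → mode=Approach action=announce
3. SIG_FOUND: (Approach) → mode=Retreat action=announce
4. SIG_FULL: (Retreat) → mode=Standby action=spin_ccw
5. SIG_FOUND: (Standby) → mode=Standby action=spin_cw
6. SIG_FOUND: (Standby) → mode=Standby action=spin_cw
7. SIG_FOUND: (Standby) → mode=Standby action=spin_cw
8. SIG_LOW: (Standby) → mode=Approach action=spin_ccw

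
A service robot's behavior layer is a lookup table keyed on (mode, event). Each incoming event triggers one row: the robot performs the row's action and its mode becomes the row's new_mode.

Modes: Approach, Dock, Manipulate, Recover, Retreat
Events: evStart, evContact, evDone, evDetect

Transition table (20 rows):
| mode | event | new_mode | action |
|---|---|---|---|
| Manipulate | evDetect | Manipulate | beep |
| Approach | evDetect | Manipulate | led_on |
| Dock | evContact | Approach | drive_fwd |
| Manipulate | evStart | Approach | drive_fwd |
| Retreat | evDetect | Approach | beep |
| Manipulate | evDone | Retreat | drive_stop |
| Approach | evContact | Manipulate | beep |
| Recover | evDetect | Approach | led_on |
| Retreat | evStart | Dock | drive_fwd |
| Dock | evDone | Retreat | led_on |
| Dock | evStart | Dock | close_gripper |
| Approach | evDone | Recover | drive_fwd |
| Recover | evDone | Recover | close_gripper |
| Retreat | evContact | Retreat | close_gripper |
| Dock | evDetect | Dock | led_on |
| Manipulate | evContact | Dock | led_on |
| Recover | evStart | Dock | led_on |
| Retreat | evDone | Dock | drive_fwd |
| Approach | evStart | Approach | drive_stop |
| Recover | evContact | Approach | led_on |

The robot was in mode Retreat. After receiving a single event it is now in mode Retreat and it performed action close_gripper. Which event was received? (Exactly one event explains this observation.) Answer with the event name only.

evContact

try evStart: (Retreat, evStart) → (Dock, drive_fwd)
try evContact: (Retreat, evContact) → (Retreat, close_gripper)  ← matches
try evDone: (Retreat, evDone) → (Dock, drive_fwd)
try evDetect: (Retreat, evDetect) → (Approach, beep)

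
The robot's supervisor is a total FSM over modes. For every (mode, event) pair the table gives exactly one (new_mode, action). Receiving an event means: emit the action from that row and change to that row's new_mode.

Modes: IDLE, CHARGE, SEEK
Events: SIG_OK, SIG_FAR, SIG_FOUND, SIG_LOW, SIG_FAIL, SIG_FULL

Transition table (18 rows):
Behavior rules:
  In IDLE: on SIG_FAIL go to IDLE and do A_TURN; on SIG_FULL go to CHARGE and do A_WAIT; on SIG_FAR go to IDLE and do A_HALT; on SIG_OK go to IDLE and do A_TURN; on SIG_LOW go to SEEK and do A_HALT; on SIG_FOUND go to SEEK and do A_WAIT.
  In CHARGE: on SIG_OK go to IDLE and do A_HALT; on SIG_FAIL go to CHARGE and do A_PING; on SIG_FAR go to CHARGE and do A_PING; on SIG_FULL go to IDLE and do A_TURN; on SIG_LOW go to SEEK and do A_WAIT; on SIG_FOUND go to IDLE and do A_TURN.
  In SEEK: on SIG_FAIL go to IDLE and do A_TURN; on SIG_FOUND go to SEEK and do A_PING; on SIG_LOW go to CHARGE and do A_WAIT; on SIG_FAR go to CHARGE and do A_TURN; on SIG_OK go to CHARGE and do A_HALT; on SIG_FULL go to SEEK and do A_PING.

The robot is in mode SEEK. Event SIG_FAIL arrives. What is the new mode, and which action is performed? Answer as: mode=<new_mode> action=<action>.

current mode = SEEK; filter table to that mode:
  (SEEK, SIG_FAIL) → (IDLE, A_TURN)  ← event matches
  (SEEK, SIG_FOUND) → (SEEK, A_PING)
  (SEEK, SIG_LOW) → (CHARGE, A_WAIT)
  (SEEK, SIG_FAR) → (CHARGE, A_TURN)
  (SEEK, SIG_OK) → (CHARGE, A_HALT)
  (SEEK, SIG_FULL) → (SEEK, A_PING)
event = SIG_FAIL selects (IDLE, A_TURN)

mode=IDLE action=A_TURN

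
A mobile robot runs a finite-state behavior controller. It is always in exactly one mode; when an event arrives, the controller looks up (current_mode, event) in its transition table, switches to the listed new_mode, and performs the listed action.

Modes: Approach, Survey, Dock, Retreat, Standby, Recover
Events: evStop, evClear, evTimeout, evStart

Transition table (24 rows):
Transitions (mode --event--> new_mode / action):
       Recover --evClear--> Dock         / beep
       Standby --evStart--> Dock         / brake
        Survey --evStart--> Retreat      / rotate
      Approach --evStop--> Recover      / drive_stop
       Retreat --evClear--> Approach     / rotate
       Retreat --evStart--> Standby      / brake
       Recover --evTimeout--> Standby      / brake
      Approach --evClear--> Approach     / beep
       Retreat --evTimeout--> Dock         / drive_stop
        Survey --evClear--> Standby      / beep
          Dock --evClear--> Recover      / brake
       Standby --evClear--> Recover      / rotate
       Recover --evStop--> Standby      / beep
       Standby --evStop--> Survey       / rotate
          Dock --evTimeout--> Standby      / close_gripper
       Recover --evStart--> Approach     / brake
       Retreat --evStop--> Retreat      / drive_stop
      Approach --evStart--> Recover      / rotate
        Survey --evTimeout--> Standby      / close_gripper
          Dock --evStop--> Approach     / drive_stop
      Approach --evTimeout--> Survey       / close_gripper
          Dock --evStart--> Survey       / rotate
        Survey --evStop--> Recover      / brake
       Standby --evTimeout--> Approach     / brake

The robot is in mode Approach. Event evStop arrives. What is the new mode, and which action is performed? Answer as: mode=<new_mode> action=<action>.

current mode = Approach; filter table to that mode:
  (Approach, evStop) → (Recover, drive_stop)  ← event matches
  (Approach, evClear) → (Approach, beep)
  (Approach, evStart) → (Recover, rotate)
  (Approach, evTimeout) → (Survey, close_gripper)
event = evStop selects (Recover, drive_stop)

mode=Recover action=drive_stop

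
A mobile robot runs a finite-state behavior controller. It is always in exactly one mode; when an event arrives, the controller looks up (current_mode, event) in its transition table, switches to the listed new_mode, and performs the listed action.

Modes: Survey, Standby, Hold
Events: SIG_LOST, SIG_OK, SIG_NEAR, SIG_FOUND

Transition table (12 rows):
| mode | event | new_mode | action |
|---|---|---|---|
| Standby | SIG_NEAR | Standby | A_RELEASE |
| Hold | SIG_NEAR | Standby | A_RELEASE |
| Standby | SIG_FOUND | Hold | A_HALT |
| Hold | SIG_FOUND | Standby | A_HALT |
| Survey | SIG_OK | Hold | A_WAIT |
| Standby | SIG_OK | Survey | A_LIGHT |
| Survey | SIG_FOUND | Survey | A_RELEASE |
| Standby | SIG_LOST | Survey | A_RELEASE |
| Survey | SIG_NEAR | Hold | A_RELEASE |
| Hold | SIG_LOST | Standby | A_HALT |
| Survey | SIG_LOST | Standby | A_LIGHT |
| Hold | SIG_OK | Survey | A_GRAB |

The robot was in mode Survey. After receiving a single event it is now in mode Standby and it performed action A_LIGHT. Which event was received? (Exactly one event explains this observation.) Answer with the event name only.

try SIG_LOST: (Survey, SIG_LOST) → (Standby, A_LIGHT)  ← matches
try SIG_OK: (Survey, SIG_OK) → (Hold, A_WAIT)
try SIG_NEAR: (Survey, SIG_NEAR) → (Hold, A_RELEASE)
try SIG_FOUND: (Survey, SIG_FOUND) → (Survey, A_RELEASE)

SIG_LOST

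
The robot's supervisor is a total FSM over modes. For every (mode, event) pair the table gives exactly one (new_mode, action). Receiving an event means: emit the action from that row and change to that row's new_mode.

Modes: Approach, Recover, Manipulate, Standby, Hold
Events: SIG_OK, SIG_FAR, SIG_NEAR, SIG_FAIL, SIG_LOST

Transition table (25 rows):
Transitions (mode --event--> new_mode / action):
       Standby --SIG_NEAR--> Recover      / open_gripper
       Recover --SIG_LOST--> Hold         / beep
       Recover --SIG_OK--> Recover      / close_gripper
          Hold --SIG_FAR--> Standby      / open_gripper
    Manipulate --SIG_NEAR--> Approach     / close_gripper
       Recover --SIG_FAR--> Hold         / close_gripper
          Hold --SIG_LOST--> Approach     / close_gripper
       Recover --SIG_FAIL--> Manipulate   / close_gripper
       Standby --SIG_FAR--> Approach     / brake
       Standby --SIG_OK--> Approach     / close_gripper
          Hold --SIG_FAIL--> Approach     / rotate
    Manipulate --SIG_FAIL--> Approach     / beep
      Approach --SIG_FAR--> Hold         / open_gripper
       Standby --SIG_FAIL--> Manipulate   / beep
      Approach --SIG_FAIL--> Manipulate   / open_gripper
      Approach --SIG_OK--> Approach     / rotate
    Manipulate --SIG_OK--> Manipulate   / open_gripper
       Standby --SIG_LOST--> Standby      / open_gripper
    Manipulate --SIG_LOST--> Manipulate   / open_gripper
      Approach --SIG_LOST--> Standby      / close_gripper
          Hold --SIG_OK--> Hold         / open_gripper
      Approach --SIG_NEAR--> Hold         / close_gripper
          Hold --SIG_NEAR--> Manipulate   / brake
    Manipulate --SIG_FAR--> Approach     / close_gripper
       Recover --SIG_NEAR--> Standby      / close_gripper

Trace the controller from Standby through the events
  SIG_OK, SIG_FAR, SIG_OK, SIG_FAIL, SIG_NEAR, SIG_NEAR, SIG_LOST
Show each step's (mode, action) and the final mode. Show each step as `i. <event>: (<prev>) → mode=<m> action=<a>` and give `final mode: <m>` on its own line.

final mode: Manipulate

1. SIG_OK: (Standby) → mode=Approach action=close_gripper
2. SIG_FAR: (Approach) → mode=Hold action=open_gripper
3. SIG_OK: (Hold) → mode=Hold action=open_gripper
4. SIG_FAIL: (Hold) → mode=Approach action=rotate
5. SIG_NEAR: (Approach) → mode=Hold action=close_gripper
6. SIG_NEAR: (Hold) → mode=Manipulate action=brake
7. SIG_LOST: (Manipulate) → mode=Manipulate action=open_gripper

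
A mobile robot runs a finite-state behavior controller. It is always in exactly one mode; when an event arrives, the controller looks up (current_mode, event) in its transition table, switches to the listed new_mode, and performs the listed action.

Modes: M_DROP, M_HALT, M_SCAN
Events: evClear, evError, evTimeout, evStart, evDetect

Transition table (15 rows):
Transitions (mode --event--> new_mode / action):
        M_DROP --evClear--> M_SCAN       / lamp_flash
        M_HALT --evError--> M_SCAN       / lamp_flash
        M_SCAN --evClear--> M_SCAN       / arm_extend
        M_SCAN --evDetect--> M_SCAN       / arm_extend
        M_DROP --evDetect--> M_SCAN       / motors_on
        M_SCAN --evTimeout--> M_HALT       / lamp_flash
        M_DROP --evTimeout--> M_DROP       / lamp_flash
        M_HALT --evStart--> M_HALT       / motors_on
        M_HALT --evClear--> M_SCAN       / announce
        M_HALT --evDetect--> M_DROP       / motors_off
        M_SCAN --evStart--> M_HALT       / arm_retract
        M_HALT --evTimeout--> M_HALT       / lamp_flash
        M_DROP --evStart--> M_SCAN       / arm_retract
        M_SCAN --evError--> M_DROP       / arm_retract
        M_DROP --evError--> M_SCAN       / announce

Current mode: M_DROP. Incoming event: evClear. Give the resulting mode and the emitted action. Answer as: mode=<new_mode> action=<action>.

mode=M_SCAN action=lamp_flash

current mode = M_DROP; filter table to that mode:
  (M_DROP, evClear) → (M_SCAN, lamp_flash)  ← event matches
  (M_DROP, evDetect) → (M_SCAN, motors_on)
  (M_DROP, evTimeout) → (M_DROP, lamp_flash)
  (M_DROP, evStart) → (M_SCAN, arm_retract)
  (M_DROP, evError) → (M_SCAN, announce)
event = evClear selects (M_SCAN, lamp_flash)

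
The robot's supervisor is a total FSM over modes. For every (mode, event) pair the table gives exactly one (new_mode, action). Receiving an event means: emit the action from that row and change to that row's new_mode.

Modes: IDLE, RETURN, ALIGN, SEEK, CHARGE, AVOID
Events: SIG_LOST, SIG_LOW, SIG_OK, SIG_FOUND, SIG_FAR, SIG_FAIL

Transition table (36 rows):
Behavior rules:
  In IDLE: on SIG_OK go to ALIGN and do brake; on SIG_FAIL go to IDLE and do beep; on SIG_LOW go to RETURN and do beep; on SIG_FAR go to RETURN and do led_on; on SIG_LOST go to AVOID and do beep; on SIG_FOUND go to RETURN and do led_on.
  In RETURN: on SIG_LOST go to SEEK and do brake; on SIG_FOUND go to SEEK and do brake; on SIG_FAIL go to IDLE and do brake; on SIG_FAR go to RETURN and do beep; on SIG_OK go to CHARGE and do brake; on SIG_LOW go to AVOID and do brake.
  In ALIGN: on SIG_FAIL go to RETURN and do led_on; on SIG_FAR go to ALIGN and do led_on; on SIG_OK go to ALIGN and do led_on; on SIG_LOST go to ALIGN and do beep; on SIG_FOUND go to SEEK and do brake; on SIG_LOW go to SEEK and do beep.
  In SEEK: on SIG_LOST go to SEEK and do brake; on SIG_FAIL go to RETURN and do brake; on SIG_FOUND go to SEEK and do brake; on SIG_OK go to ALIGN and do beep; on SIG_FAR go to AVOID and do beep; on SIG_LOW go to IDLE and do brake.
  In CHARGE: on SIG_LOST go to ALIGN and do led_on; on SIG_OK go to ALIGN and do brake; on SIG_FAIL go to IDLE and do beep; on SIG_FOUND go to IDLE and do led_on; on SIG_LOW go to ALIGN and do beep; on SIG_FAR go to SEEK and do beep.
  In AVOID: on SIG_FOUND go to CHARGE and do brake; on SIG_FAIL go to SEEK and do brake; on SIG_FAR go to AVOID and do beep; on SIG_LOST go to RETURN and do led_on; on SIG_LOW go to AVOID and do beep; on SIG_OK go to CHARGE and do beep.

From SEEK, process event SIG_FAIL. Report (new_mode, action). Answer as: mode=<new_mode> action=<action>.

current mode = SEEK; filter table to that mode:
  (SEEK, SIG_LOST) → (SEEK, brake)
  (SEEK, SIG_FAIL) → (RETURN, brake)  ← event matches
  (SEEK, SIG_FOUND) → (SEEK, brake)
  (SEEK, SIG_OK) → (ALIGN, beep)
  (SEEK, SIG_FAR) → (AVOID, beep)
  (SEEK, SIG_LOW) → (IDLE, brake)
event = SIG_FAIL selects (RETURN, brake)

mode=RETURN action=brake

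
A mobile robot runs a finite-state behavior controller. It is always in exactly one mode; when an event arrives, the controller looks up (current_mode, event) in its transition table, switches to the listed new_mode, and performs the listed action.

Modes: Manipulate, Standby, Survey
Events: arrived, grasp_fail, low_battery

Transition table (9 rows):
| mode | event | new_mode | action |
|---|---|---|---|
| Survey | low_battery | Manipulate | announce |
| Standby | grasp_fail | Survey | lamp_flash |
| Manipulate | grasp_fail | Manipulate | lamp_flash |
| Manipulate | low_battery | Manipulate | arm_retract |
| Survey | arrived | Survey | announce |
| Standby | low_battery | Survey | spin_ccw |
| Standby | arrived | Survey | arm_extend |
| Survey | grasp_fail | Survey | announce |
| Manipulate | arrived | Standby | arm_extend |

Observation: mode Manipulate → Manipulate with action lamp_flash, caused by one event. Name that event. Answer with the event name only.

grasp_fail

try arrived: (Manipulate, arrived) → (Standby, arm_extend)
try grasp_fail: (Manipulate, grasp_fail) → (Manipulate, lamp_flash)  ← matches
try low_battery: (Manipulate, low_battery) → (Manipulate, arm_retract)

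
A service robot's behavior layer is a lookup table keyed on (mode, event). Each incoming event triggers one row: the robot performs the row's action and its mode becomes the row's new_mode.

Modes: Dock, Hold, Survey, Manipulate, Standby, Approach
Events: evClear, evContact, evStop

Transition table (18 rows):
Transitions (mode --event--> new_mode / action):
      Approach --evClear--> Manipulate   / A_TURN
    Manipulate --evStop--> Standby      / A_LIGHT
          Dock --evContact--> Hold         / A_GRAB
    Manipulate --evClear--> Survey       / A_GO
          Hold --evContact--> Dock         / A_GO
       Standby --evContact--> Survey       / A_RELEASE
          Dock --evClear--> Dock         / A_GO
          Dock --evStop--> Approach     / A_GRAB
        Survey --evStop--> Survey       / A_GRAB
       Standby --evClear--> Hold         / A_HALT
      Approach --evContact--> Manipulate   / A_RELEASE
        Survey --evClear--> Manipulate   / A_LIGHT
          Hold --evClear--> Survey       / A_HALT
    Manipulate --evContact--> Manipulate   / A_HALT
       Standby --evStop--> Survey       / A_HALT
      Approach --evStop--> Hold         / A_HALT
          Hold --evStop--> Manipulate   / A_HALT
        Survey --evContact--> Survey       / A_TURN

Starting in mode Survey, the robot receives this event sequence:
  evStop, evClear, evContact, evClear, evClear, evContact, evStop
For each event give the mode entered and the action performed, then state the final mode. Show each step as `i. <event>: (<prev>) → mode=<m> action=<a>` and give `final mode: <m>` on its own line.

final mode: Standby

1. evStop: (Survey) → mode=Survey action=A_GRAB
2. evClear: (Survey) → mode=Manipulate action=A_LIGHT
3. evContact: (Manipulate) → mode=Manipulate action=A_HALT
4. evClear: (Manipulate) → mode=Survey action=A_GO
5. evClear: (Survey) → mode=Manipulate action=A_LIGHT
6. evContact: (Manipulate) → mode=Manipulate action=A_HALT
7. evStop: (Manipulate) → mode=Standby action=A_LIGHT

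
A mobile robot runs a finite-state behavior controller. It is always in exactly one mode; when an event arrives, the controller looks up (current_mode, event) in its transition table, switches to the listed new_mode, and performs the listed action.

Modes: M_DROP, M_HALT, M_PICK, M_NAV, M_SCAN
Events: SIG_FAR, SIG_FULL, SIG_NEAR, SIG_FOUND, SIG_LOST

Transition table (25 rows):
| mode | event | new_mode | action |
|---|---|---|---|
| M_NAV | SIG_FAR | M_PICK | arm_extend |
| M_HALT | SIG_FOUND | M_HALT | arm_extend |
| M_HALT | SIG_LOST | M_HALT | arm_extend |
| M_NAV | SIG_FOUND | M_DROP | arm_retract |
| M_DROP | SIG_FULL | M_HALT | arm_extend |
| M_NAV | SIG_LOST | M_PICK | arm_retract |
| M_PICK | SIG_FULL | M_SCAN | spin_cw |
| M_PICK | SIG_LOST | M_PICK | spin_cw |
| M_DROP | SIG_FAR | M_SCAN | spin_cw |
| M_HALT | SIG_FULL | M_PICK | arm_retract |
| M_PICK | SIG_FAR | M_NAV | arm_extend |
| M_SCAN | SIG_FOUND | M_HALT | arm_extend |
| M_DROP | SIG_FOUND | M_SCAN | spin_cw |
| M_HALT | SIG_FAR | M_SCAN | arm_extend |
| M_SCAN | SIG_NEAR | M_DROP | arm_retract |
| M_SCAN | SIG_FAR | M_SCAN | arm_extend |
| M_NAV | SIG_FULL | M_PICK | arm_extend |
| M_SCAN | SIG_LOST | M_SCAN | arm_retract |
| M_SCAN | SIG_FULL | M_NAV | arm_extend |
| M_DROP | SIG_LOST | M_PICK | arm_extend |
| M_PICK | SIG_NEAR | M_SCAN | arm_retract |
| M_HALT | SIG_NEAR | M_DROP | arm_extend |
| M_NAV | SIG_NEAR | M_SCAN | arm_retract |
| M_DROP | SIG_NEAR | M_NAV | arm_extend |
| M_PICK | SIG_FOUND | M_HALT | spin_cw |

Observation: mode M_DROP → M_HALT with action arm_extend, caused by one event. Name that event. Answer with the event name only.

SIG_FULL

try SIG_FAR: (M_DROP, SIG_FAR) → (M_SCAN, spin_cw)
try SIG_FULL: (M_DROP, SIG_FULL) → (M_HALT, arm_extend)  ← matches
try SIG_NEAR: (M_DROP, SIG_NEAR) → (M_NAV, arm_extend)
try SIG_FOUND: (M_DROP, SIG_FOUND) → (M_SCAN, spin_cw)
try SIG_LOST: (M_DROP, SIG_LOST) → (M_PICK, arm_extend)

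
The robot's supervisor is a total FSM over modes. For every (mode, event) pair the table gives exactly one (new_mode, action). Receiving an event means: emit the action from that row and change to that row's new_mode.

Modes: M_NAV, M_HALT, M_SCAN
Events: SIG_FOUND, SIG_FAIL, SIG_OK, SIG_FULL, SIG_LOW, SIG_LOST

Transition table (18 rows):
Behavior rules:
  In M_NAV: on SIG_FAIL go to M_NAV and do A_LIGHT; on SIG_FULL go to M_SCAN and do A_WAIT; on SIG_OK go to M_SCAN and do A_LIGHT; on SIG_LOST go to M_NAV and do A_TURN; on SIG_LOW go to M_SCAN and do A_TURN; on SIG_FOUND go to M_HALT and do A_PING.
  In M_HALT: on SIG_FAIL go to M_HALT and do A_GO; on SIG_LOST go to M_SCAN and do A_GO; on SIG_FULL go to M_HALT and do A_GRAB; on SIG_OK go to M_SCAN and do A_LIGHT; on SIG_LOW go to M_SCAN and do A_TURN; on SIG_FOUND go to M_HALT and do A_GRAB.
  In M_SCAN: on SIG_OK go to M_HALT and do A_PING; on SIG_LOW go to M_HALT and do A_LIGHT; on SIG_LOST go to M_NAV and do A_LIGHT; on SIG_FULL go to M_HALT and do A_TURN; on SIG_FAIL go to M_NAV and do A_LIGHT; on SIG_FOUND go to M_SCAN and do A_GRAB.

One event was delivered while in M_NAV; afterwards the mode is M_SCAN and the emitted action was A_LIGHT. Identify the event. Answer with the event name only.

SIG_OK

try SIG_FOUND: (M_NAV, SIG_FOUND) → (M_HALT, A_PING)
try SIG_FAIL: (M_NAV, SIG_FAIL) → (M_NAV, A_LIGHT)
try SIG_OK: (M_NAV, SIG_OK) → (M_SCAN, A_LIGHT)  ← matches
try SIG_FULL: (M_NAV, SIG_FULL) → (M_SCAN, A_WAIT)
try SIG_LOW: (M_NAV, SIG_LOW) → (M_SCAN, A_TURN)
try SIG_LOST: (M_NAV, SIG_LOST) → (M_NAV, A_TURN)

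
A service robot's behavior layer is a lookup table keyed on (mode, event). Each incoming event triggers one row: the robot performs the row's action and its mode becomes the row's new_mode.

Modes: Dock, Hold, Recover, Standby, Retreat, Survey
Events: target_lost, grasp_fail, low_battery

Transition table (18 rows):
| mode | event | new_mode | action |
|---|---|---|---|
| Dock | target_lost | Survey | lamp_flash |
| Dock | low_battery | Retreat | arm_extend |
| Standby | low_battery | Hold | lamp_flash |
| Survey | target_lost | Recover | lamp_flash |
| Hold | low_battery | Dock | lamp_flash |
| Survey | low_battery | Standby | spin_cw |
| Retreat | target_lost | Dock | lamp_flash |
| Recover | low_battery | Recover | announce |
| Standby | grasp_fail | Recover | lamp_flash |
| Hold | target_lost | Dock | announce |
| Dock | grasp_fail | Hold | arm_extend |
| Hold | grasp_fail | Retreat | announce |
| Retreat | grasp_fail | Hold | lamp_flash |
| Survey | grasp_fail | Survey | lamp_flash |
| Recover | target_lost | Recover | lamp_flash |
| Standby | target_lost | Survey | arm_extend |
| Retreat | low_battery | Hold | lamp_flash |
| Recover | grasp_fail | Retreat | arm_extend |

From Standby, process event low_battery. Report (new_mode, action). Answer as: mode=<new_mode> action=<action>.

mode=Hold action=lamp_flash

current mode = Standby; filter table to that mode:
  (Standby, low_battery) → (Hold, lamp_flash)  ← event matches
  (Standby, grasp_fail) → (Recover, lamp_flash)
  (Standby, target_lost) → (Survey, arm_extend)
event = low_battery selects (Hold, lamp_flash)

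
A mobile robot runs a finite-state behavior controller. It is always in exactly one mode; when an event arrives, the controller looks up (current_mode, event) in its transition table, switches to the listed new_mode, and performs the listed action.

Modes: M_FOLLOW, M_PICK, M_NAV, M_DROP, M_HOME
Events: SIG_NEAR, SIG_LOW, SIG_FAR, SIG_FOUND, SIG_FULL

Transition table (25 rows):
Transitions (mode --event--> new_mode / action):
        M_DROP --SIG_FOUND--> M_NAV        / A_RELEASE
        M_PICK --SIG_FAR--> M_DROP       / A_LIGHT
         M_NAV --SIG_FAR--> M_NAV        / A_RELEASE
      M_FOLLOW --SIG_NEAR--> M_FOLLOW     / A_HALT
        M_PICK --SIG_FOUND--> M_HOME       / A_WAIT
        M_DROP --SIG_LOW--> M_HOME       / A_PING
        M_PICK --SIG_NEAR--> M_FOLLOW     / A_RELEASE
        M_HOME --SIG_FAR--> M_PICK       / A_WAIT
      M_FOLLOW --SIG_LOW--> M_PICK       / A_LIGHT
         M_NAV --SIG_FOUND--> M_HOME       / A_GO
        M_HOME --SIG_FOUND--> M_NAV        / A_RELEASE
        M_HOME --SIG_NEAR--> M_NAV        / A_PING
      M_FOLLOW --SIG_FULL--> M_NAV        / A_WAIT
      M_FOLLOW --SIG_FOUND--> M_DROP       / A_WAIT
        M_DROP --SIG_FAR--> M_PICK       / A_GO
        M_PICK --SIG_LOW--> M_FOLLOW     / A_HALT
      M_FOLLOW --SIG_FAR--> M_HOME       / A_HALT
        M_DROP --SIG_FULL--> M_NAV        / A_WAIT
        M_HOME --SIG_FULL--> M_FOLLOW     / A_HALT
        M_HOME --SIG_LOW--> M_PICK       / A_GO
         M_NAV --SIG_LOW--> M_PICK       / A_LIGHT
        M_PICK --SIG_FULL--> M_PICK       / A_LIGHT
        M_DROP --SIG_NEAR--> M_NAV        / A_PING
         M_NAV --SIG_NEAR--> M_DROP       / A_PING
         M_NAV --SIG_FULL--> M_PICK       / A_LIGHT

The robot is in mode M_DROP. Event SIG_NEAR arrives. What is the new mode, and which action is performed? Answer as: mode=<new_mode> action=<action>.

mode=M_NAV action=A_PING

current mode = M_DROP; filter table to that mode:
  (M_DROP, SIG_FOUND) → (M_NAV, A_RELEASE)
  (M_DROP, SIG_LOW) → (M_HOME, A_PING)
  (M_DROP, SIG_FAR) → (M_PICK, A_GO)
  (M_DROP, SIG_FULL) → (M_NAV, A_WAIT)
  (M_DROP, SIG_NEAR) → (M_NAV, A_PING)  ← event matches
event = SIG_NEAR selects (M_NAV, A_PING)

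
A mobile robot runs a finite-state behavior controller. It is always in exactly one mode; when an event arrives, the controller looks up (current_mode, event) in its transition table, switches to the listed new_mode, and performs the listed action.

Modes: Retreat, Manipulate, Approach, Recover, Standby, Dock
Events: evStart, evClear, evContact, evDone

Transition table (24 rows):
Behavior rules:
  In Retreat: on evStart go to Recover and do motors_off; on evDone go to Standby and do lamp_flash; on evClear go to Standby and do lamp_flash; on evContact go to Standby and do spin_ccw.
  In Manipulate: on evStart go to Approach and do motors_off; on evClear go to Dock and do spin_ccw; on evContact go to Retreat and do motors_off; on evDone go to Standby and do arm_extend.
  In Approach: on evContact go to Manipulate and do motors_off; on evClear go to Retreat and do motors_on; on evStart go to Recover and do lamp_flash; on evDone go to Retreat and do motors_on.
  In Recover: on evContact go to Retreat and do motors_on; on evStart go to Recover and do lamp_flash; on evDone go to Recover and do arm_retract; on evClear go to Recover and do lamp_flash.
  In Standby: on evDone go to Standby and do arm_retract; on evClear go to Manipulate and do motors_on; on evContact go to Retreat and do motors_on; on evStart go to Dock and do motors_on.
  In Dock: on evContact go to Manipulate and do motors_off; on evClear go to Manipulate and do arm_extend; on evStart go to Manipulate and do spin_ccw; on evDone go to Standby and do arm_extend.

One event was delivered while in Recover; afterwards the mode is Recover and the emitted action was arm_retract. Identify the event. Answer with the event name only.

try evStart: (Recover, evStart) → (Recover, lamp_flash)
try evClear: (Recover, evClear) → (Recover, lamp_flash)
try evContact: (Recover, evContact) → (Retreat, motors_on)
try evDone: (Recover, evDone) → (Recover, arm_retract)  ← matches

evDone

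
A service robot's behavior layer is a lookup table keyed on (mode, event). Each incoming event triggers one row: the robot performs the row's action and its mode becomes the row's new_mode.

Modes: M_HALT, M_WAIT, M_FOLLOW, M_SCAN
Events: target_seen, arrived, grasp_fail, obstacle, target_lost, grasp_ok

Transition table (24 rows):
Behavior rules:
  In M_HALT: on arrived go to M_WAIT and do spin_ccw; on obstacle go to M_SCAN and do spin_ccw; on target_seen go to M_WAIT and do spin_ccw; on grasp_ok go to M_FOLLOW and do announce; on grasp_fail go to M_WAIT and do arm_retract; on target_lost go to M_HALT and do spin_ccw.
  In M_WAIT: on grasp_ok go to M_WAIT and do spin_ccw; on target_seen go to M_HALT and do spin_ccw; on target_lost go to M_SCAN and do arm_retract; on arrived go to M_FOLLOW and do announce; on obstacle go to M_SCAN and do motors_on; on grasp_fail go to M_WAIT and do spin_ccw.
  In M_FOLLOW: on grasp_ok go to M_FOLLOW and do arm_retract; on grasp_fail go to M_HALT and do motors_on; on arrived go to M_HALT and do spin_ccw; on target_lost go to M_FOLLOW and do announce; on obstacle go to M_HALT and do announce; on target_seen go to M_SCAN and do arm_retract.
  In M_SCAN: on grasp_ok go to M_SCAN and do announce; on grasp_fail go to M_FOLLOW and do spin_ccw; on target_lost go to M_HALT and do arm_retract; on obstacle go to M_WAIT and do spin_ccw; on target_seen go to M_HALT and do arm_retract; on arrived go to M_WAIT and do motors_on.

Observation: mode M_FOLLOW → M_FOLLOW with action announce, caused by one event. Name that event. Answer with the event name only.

try target_seen: (M_FOLLOW, target_seen) → (M_SCAN, arm_retract)
try arrived: (M_FOLLOW, arrived) → (M_HALT, spin_ccw)
try grasp_fail: (M_FOLLOW, grasp_fail) → (M_HALT, motors_on)
try obstacle: (M_FOLLOW, obstacle) → (M_HALT, announce)
try target_lost: (M_FOLLOW, target_lost) → (M_FOLLOW, announce)  ← matches
try grasp_ok: (M_FOLLOW, grasp_ok) → (M_FOLLOW, arm_retract)

target_lost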